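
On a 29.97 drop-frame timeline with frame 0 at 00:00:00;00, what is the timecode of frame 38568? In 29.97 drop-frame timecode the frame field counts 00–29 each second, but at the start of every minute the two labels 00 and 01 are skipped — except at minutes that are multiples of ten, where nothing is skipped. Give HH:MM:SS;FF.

00:21:26;26

Each 10-minute DF block holds 10 × 60 × 30 − 9 × 2 = 17982 frames. 38568 ÷ 17982 → 2 full blocks, remainder 2604.
Within the partial block the first minute is 1800 frames and each further minute 1798, so 1 further minute boundary passed. Total skipped labels = 18 × 2 + 2 × 1 = 38.
Non-drop label index = 38568 + 38 = 38606; at 30 labels/s that is 00:21:26:26, i.e. DF 00:21:26;26.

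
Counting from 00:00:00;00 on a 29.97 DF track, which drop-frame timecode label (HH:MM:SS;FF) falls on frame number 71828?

00:39:56;20

Ten DF minutes hold 17982 frames, so frame 71828 lies in block 3 (frames 53946–71927) with 17882 frames into that block.
The block's first minute is 1800 frames and the rest 1798 each; 17882 frames reaches minute 9, so 3 × 18 + 9 × 2 = 72 labels have been skipped so far.
Adding those back, label number 71828 + 72 = 71900 at 30 labels/s is 2396 s + 20 f = 0 h 39 min 56 s frame 20, i.e. 00:39:56;20.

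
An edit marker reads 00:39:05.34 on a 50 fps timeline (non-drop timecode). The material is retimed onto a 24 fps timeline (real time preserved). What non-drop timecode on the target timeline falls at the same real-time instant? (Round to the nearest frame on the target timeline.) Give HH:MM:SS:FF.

00:39:05:16

Source frame index: (0×3600 + 39×60 + 5) × 50 + 34 = 117284.
Real time: 117284 / (50) = 58642/25 s.
Target frame: (58642/25) × (24) = 1407408/25 ≈ 56296.320 → 56296.
At 24 labels/s: frame 56296 → 00:39:05:16.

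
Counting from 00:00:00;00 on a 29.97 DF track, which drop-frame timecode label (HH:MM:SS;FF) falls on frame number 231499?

02:08:44;11

Ten DF minutes hold 17982 frames, so frame 231499 lies in block 12 (frames 215784–233765) with 15715 frames into that block.
The block's first minute is 1800 frames and the rest 1798 each; 15715 frames reaches minute 8, so 12 × 18 + 8 × 2 = 232 labels have been skipped so far.
Adding those back, label number 231499 + 232 = 231731 at 30 labels/s is 7724 s + 11 f = 2 h 8 min 44 s frame 11, i.e. 02:08:44;11.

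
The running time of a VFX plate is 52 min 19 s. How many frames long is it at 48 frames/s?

150672 frames

52 min 19 s = 3139 s.
Frames = 3139 × 48 = 150672.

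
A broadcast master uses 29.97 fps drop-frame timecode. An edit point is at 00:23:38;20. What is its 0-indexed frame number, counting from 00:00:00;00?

42518

As if non-drop at 30 labels/s: (0 × 3600 + 23 × 60 + 38) × 30 + 20 = 42560.
Minute boundaries passed: 23; those not divisible by 10: 23 − 2 = 21; dropped labels = 2 × 21 = 42.
Actual frame index = 42560 − 42 = 42518.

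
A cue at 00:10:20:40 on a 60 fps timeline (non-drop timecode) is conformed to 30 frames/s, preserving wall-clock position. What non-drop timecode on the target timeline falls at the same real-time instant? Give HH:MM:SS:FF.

Source frame index: (0×3600 + 10×60 + 20) × 60 + 40 = 37240.
Real time: 37240 / (60) = 1862/3 s.
Target frame: (1862/3) × (30) = 18620.
At 30 labels/s: frame 18620 → 00:10:20:20.

00:10:20:20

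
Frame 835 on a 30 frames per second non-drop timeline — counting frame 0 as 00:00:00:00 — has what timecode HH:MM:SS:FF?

835 ÷ 30 = 27 full seconds, remainder 25 frames.
27 s = 0 h 0 min 27 s.
Timecode: 00:00:27:25.

00:00:27:25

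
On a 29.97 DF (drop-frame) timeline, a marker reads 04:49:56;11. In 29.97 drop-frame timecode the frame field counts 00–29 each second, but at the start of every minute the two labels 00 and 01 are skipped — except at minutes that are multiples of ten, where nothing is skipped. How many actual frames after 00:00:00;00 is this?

521369

As if non-drop at 30 labels/s: (4 × 3600 + 49 × 60 + 56) × 30 + 11 = 521891.
Minute boundaries passed: 289; those not divisible by 10: 289 − 28 = 261; dropped labels = 2 × 261 = 522.
Actual frame index = 521891 − 522 = 521369.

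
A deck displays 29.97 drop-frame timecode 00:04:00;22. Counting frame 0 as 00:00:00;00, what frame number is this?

7214

As if non-drop at 30 labels/s: (0 × 3600 + 4 × 60 + 0) × 30 + 22 = 7222.
Minute boundaries passed: 4; those not divisible by 10: 4 − 0 = 4; dropped labels = 2 × 4 = 8.
Actual frame index = 7222 − 8 = 7214.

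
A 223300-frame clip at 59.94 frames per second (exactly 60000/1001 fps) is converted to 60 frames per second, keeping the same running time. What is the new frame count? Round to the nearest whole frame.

223523 frames

Frames at target rate = 223300 × (60) / (60000/1001) = 2235233/10 ≈ 223523.300.
Nearest whole frame: 223523.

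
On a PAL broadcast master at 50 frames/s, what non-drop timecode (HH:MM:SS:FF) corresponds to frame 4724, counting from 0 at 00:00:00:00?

4724 ÷ 50 = 94 full seconds, remainder 24 frames.
94 s = 0 h 1 min 34 s.
Timecode: 00:01:34:24.

00:01:34:24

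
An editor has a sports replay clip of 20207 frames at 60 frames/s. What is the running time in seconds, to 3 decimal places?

Running time = 20207 × 1/60 = 20207/60 s ≈ 336.783 s.

336.783 seconds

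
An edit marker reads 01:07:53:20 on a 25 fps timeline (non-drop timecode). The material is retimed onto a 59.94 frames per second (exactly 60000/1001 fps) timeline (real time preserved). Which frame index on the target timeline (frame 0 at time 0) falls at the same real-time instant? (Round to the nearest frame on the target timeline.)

frame 244184

Source frame index: (1×3600 + 7×60 + 53) × 25 + 20 = 101845.
Real time: 101845 / (25) = 20369/5 s.
Target frame: (20369/5) × (60000/1001) = 244428000/1001 ≈ 244183.816 → 244184.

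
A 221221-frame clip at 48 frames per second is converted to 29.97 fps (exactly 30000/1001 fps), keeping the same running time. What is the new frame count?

138125 frames

Target frames = source frames × (target rate / source rate) = 221221 × (30000/1001)/(48) = 221221 × 625/1001 = 138125.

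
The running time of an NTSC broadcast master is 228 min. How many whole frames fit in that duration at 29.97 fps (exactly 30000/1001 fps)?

228 min = 13680 s.
Frames = 13680 × 30000/1001 = 410400000/1001 ≈ 409990.0100.
Complete frames: 409990.

409990 frames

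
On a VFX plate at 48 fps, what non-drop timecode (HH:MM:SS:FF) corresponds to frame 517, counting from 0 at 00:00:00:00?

517 ÷ 48 = 10 full seconds, remainder 37 frames.
10 s = 0 h 0 min 10 s.
Timecode: 00:00:10:37.

00:00:10:37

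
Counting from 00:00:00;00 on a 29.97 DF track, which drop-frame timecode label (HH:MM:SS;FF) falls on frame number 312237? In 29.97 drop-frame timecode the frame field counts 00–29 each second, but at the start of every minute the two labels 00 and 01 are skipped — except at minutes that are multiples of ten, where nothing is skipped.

02:53:38;09

Each 10-minute DF block holds 10 × 60 × 30 − 9 × 2 = 17982 frames. 312237 ÷ 17982 → 17 full blocks, remainder 6543.
Within the partial block the first minute is 1800 frames and each further minute 1798, so 3 further minute boundaries passed. Total skipped labels = 18 × 17 + 2 × 3 = 312.
Non-drop label index = 312237 + 312 = 312549; at 30 labels/s that is 02:53:38:09, i.e. DF 02:53:38;09.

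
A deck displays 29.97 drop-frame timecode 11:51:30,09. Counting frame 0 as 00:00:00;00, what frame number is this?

1279429

As if non-drop at 30 labels/s: (11 × 3600 + 51 × 60 + 30) × 30 + 9 = 1280709.
Minute boundaries passed: 711; those not divisible by 10: 711 − 71 = 640; dropped labels = 2 × 640 = 1280.
Actual frame index = 1280709 − 1280 = 1279429.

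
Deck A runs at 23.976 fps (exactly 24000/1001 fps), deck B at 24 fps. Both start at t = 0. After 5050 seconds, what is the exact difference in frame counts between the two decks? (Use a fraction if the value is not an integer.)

121200/1001 frames

A emits 24000/1001 × 5050 = 121200000/1001 frames; B emits 24 × 5050 = 121200.
Difference = 121200/1001 frames (≈ 121.0789); B is ahead of A.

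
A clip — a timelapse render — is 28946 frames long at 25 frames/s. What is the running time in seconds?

1157.84 seconds

Running time = 28946 / (25) = 1157.84 s.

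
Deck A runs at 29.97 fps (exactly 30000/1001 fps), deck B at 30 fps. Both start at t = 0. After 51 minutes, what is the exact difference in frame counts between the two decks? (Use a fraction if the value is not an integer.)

51 min = 3060 s.
A emits 30000/1001 × 3060 = 91800000/1001 frames; B emits 30 × 3060 = 91800.
Difference = 91800/1001 frames (≈ 91.7083); B is ahead of A.

91800/1001 frames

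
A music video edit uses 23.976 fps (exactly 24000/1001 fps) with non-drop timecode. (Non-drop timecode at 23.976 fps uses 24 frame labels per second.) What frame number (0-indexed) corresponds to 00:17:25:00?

frame 25080

Total seconds to the label: (0 × 3600 + 17 × 60 + 25) = 1045.
Frame index = 1045 × 24 + 0 = 25080.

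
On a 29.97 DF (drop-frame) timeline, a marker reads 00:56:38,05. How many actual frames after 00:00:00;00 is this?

101843

As if non-drop at 30 labels/s: (0 × 3600 + 56 × 60 + 38) × 30 + 5 = 101945.
Minute boundaries passed: 56; those not divisible by 10: 56 − 5 = 51; dropped labels = 2 × 51 = 102.
Actual frame index = 101945 − 102 = 101843.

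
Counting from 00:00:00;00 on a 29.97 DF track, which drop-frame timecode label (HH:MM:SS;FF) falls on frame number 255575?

02:22:07;21

Ten DF minutes hold 17982 frames, so frame 255575 lies in block 14 (frames 251748–269729) with 3827 frames into that block.
The block's first minute is 1800 frames and the rest 1798 each; 3827 frames reaches minute 2, so 14 × 18 + 2 × 2 = 256 labels have been skipped so far.
Adding those back, label number 255575 + 256 = 255831 at 30 labels/s is 8527 s + 21 f = 2 h 22 min 7 s frame 21, i.e. 02:22:07;21.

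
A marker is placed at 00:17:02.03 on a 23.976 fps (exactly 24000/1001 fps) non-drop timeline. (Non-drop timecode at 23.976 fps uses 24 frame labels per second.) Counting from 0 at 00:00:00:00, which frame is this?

Total seconds to the label: (0 × 3600 + 17 × 60 + 2) = 1022.
Frame index = 1022 × 24 + 3 = 24531.

24531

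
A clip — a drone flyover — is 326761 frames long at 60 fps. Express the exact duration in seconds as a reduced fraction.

326761/60 seconds

Running time = 326761 ÷ (60) = 326761 × 1/60 = 326761/60 s.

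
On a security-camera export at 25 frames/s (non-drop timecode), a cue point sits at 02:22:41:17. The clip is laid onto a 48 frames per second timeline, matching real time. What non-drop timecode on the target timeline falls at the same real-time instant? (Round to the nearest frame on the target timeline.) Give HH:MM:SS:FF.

Source frame index: (2×3600 + 22×60 + 41) × 25 + 17 = 214042.
Real time: 214042 / (25) = 214042/25 s.
Target frame: (214042/25) × (48) = 10274016/25 ≈ 410960.640 → 410961.
At 48 labels/s: frame 410961 → 02:22:41:33.

02:22:41:33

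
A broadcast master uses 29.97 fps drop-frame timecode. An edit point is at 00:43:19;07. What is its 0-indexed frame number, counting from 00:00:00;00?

77899

Complete 10-minute blocks: 4, each 17982 frames → 71928.
Remaining 3 whole minutes in the current block: 1800 + 2 × 1798 = 5396 frames.
Within the current minute: 19 × 30 + 7 − 2 = 575 (labels ;00/;01 skipped at this minute). Total = 71928 + 5396 + 575 = 77899.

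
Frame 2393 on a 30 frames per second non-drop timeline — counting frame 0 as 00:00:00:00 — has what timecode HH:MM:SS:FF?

00:01:19:23

2393 ÷ 30 = 79 full seconds, remainder 23 frames.
79 s = 0 h 1 min 19 s.
Timecode: 00:01:19:23.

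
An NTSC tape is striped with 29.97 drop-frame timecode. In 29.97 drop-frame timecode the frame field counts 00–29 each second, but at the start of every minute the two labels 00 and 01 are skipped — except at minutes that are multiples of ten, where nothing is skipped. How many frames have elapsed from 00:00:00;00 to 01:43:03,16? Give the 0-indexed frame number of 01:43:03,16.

185320

As if non-drop at 30 labels/s: (1 × 3600 + 43 × 60 + 3) × 30 + 16 = 185506.
Minute boundaries passed: 103; those not divisible by 10: 103 − 10 = 93; dropped labels = 2 × 93 = 186.
Actual frame index = 185506 − 186 = 185320.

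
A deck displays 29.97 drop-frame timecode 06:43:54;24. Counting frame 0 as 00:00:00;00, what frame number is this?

726318

As if non-drop at 30 labels/s: (6 × 3600 + 43 × 60 + 54) × 30 + 24 = 727044.
Minute boundaries passed: 403; those not divisible by 10: 403 − 40 = 363; dropped labels = 2 × 363 = 726.
Actual frame index = 727044 − 726 = 726318.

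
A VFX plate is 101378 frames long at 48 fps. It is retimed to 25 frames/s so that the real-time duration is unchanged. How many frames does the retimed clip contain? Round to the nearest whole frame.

52801 frames

Frames at target rate = 101378 × (25) / (48) = 1267225/24 ≈ 52801.042.
Nearest whole frame: 52801.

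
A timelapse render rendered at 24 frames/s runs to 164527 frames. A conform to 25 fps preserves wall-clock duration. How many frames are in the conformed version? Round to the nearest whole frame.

Frames at target rate = 164527 × (25) / (24) = 4113175/24 ≈ 171382.292.
Nearest whole frame: 171382.

171382 frames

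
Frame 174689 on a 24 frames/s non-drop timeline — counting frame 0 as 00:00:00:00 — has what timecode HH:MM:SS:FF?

174689 ÷ 24 = 7278 full seconds, remainder 17 frames.
7278 s = 2 h 1 min 18 s.
Timecode: 02:01:18:17.

02:01:18:17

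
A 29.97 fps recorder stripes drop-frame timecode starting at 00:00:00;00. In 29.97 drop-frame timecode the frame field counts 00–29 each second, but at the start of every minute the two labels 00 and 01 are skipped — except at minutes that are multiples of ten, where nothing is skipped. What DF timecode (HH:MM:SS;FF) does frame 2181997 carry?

20:13:26;01

Ten DF minutes hold 17982 frames, so frame 2181997 lies in block 121 (frames 2175822–2193803) with 6175 frames into that block.
The block's first minute is 1800 frames and the rest 1798 each; 6175 frames reaches minute 3, so 121 × 18 + 3 × 2 = 2184 labels have been skipped so far.
Adding those back, label number 2181997 + 2184 = 2184181 at 30 labels/s is 72806 s + 1 f = 20 h 13 min 26 s frame 1, i.e. 20:13:26;01.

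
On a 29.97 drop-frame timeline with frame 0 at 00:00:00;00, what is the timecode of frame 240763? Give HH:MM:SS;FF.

Ten DF minutes hold 17982 frames, so frame 240763 lies in block 13 (frames 233766–251747) with 6997 frames into that block.
The block's first minute is 1800 frames and the rest 1798 each; 6997 frames reaches minute 3, so 13 × 18 + 3 × 2 = 240 labels have been skipped so far.
Adding those back, label number 240763 + 240 = 241003 at 30 labels/s is 8033 s + 13 f = 2 h 13 min 53 s frame 13, i.e. 02:13:53;13.

02:13:53;13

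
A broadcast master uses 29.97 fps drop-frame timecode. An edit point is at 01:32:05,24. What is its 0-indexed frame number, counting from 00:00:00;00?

165608

As if non-drop at 30 labels/s: (1 × 3600 + 32 × 60 + 5) × 30 + 24 = 165774.
Minute boundaries passed: 92; those not divisible by 10: 92 − 9 = 83; dropped labels = 2 × 83 = 166.
Actual frame index = 165774 − 166 = 165608.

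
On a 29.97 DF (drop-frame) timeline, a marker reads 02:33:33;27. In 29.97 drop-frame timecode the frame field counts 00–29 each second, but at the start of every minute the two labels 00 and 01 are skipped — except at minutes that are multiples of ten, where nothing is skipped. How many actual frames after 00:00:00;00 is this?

As if non-drop at 30 labels/s: (2 × 3600 + 33 × 60 + 33) × 30 + 27 = 276417.
Minute boundaries passed: 153; those not divisible by 10: 153 − 15 = 138; dropped labels = 2 × 138 = 276.
Actual frame index = 276417 − 276 = 276141.

276141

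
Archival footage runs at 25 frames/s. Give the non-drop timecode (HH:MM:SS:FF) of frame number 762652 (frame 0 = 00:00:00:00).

762652 ÷ 25 = 30506 full seconds, remainder 2 frames.
30506 s = 8 h 28 min 26 s.
Timecode: 08:28:26:02.

08:28:26:02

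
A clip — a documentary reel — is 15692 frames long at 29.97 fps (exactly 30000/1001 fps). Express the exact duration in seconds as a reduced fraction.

3926923/7500 seconds

Running time = 15692 ÷ (30000/1001) = 15692 × 1001/30000 = 3926923/7500 s.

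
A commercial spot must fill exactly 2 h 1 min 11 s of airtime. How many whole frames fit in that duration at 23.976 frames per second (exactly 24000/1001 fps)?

2 h 1 min 11 s = 7271 s.
Frames = 7271 × 24000/1001 = 15864000/91 ≈ 174329.6703.
Complete frames: 174329.

174329 frames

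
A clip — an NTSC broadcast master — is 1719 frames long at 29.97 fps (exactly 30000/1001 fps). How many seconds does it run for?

Running time = 1719 / (30000/1001) = 57.3573 s.

57.3573 seconds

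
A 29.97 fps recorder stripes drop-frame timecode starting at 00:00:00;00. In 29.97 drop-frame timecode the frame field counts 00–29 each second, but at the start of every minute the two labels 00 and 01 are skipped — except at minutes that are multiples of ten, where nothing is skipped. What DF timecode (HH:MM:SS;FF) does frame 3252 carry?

00:01:48;14

Ten DF minutes hold 17982 frames, so frame 3252 lies in block 0 (frames 0–17981) with 3252 frames into that block.
The block's first minute is 1800 frames and the rest 1798 each; 3252 frames reaches minute 1, so 0 × 18 + 1 × 2 = 2 labels have been skipped so far.
Adding those back, label number 3252 + 2 = 3254 at 30 labels/s is 108 s + 14 f = 0 h 1 min 48 s frame 14, i.e. 00:01:48;14.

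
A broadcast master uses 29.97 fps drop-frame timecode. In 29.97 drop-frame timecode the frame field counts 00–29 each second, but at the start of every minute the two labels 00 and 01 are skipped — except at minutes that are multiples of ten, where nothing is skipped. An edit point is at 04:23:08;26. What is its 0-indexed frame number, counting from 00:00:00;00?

473192

Complete 10-minute blocks: 26, each 17982 frames → 467532.
Remaining 3 whole minutes in the current block: 1800 + 2 × 1798 = 5396 frames.
Within the current minute: 8 × 30 + 26 − 2 = 264 (labels ;00/;01 skipped at this minute). Total = 467532 + 5396 + 264 = 473192.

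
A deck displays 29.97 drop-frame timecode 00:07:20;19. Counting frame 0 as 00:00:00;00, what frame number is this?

13205

Complete 10-minute blocks: 0, each 17982 frames → 0.
Remaining 7 whole minutes in the current block: 1800 + 6 × 1798 = 12588 frames.
Within the current minute: 20 × 30 + 19 − 2 = 617 (labels ;00/;01 skipped at this minute). Total = 0 + 12588 + 617 = 13205.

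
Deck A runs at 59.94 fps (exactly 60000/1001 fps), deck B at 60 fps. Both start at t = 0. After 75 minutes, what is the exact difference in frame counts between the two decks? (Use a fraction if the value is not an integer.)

75 min = 4500 s.
A emits 60000/1001 × 4500 = 270000000/1001 frames; B emits 60 × 4500 = 270000.
Difference = 270000/1001 frames (≈ 269.7303); B is ahead of A.

270000/1001 frames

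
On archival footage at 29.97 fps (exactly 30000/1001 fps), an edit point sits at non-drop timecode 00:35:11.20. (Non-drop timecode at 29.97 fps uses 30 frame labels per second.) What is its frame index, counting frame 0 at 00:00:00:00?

Total seconds to the label: (0 × 3600 + 35 × 60 + 11) = 2111.
Frame index = 2111 × 30 + 20 = 63350.

frame 63350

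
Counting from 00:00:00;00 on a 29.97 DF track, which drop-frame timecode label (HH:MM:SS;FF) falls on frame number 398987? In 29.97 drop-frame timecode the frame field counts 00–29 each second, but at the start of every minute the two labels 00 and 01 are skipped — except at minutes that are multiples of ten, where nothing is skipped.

Ten DF minutes hold 17982 frames, so frame 398987 lies in block 22 (frames 395604–413585) with 3383 frames into that block.
The block's first minute is 1800 frames and the rest 1798 each; 3383 frames reaches minute 1, so 22 × 18 + 1 × 2 = 398 labels have been skipped so far.
Adding those back, label number 398987 + 398 = 399385 at 30 labels/s is 13312 s + 25 f = 3 h 41 min 52 s frame 25, i.e. 03:41:52;25.

03:41:52;25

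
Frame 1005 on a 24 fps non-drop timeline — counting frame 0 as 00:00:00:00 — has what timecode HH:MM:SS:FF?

00:00:41:21

1005 ÷ 24 = 41 full seconds, remainder 21 frames.
41 s = 0 h 0 min 41 s.
Timecode: 00:00:41:21.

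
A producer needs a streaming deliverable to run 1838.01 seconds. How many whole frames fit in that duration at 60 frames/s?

Frames = 1838.01 × 60 = 551403/5 ≈ 110280.6000.
Complete frames: 110280.

110280 frames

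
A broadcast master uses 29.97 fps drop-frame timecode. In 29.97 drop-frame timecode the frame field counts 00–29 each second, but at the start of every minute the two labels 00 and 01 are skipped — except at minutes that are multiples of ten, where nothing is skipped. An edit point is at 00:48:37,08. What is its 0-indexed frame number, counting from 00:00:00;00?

Complete 10-minute blocks: 4, each 17982 frames → 71928.
Remaining 8 whole minutes in the current block: 1800 + 7 × 1798 = 14386 frames.
Within the current minute: 37 × 30 + 8 − 2 = 1116 (labels ;00/;01 skipped at this minute). Total = 71928 + 14386 + 1116 = 87430.

87430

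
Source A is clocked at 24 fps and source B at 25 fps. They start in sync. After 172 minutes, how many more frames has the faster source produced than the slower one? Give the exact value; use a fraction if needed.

10320 frames

172 min = 10320 s.
A emits 24 × 10320 = 247680 frames; B emits 25 × 10320 = 258000.
Difference = 10320 frames; B is ahead of A.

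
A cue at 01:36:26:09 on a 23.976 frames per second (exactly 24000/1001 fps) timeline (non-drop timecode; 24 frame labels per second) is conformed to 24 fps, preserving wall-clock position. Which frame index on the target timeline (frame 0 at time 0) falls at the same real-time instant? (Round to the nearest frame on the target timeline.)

frame 139012

Source frame index: (1×3600 + 36×60 + 26) × 24 + 9 = 138873.
Real time: 138873 / (24000/1001) = 46337291/8000 s.
Target frame: (46337291/8000) × (24) = 139011873/1000 ≈ 139011.873 → 139012.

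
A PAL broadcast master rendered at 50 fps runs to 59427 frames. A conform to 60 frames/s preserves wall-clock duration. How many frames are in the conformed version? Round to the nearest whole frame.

71312 frames

Frames at target rate = 59427 × (60) / (50) = 356562/5 ≈ 71312.400.
Nearest whole frame: 71312.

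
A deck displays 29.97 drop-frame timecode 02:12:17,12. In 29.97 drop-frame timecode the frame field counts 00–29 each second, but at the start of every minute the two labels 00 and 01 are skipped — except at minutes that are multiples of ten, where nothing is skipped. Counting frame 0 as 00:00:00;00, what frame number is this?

237884

As if non-drop at 30 labels/s: (2 × 3600 + 12 × 60 + 17) × 30 + 12 = 238122.
Minute boundaries passed: 132; those not divisible by 10: 132 − 13 = 119; dropped labels = 2 × 119 = 238.
Actual frame index = 238122 − 238 = 237884.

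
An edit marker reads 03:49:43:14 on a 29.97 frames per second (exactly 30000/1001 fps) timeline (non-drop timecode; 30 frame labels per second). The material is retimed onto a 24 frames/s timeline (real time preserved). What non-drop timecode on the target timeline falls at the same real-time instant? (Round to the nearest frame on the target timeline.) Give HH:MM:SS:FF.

Source frame index: (3×3600 + 49×60 + 43) × 30 + 14 = 413504.
Real time: 413504 / (30000/1001) = 25869844/1875 s.
Target frame: (25869844/1875) × (24) = 206958752/625 ≈ 331134.003 → 331134.
At 24 labels/s: frame 331134 → 03:49:57:06.

03:49:57:06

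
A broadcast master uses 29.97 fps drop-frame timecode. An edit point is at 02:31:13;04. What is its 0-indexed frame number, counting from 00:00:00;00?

Complete 10-minute blocks: 15, each 17982 frames → 269730.
Remaining 1 whole minute in the current block: 1800 + 0 × 1798 = 1800 frames.
Within the current minute: 13 × 30 + 4 − 2 = 392 (labels ;00/;01 skipped at this minute). Total = 269730 + 1800 + 392 = 271922.

271922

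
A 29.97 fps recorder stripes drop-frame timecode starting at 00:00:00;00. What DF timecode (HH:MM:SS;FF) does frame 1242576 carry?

11:31:00;20

Ten DF minutes hold 17982 frames, so frame 1242576 lies in block 69 (frames 1240758–1258739) with 1818 frames into that block.
The block's first minute is 1800 frames and the rest 1798 each; 1818 frames reaches minute 1, so 69 × 18 + 1 × 2 = 1244 labels have been skipped so far.
Adding those back, label number 1242576 + 1244 = 1243820 at 30 labels/s is 41460 s + 20 f = 11 h 31 min 0 s frame 20, i.e. 11:31:00;20.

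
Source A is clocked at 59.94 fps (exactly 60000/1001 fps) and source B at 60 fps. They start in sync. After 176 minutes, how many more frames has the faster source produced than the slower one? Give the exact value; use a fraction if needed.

57600/91 frames

176 min = 10560 s.
A emits 60000/1001 × 10560 = 57600000/91 frames; B emits 60 × 10560 = 633600.
Difference = 57600/91 frames (≈ 632.9670); B is ahead of A.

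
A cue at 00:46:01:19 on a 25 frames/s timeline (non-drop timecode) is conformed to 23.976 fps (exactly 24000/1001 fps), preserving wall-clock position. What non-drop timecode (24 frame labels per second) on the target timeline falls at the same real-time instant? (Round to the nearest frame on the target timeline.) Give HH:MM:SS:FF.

Source frame index: (0×3600 + 46×60 + 1) × 25 + 19 = 69044.
Real time: 69044 / (25) = 69044/25 s.
Target frame: (69044/25) × (24000/1001) = 66282240/1001 ≈ 66216.024 → 66216.
At 24 labels/s: frame 66216 → 00:45:59:00.

00:45:59:00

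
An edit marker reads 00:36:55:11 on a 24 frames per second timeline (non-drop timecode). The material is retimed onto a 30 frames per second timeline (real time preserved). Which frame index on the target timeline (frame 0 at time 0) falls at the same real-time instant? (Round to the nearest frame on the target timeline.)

frame 66464

Source frame index: (0×3600 + 36×60 + 55) × 24 + 11 = 53171.
Real time: 53171 / (24) = 53171/24 s.
Target frame: (53171/24) × (30) = 265855/4 ≈ 66463.750 → 66464.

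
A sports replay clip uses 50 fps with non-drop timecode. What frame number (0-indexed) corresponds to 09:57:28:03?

frame 1792403

Total seconds to the label: (9 × 3600 + 57 × 60 + 28) = 35848.
Frame index = 35848 × 50 + 3 = 1792403.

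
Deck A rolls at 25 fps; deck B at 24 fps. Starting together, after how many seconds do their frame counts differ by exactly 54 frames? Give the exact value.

54 seconds

The gap grows by |24 − 25| = 1 frame per second.
Time for a 54-frame gap: 54 ÷ (1) = 54 s.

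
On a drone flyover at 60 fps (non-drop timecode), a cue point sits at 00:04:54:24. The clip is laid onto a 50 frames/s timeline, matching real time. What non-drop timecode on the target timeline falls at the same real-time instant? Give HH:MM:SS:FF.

Source frame index: (0×3600 + 4×60 + 54) × 60 + 24 = 17664.
Real time: 17664 / (60) = 1472/5 s.
Target frame: (1472/5) × (50) = 14720.
At 50 labels/s: frame 14720 → 00:04:54:20.

00:04:54:20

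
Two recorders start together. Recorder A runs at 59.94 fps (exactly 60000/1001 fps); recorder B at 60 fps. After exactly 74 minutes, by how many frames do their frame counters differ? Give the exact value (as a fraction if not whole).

266400/1001 frames

74 min = 4440 s.
A emits 60000/1001 × 4440 = 266400000/1001 frames; B emits 60 × 4440 = 266400.
Difference = 266400/1001 frames (≈ 266.1339); B is ahead of A.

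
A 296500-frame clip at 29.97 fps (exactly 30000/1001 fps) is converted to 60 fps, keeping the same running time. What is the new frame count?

593593 frames

Target frames = source frames × (target rate / source rate) = 296500 × (60)/(30000/1001) = 296500 × 1001/500 = 593593.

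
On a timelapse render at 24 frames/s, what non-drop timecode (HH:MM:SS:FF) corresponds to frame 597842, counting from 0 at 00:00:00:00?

06:55:10:02

597842 ÷ 24 = 24910 full seconds, remainder 2 frames.
24910 s = 6 h 55 min 10 s.
Timecode: 06:55:10:02.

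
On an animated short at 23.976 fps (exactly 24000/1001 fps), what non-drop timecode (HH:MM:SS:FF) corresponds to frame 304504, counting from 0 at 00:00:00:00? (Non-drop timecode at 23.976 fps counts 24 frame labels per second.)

304504 ÷ 24 = 12687 full seconds, remainder 16 frames.
12687 s = 3 h 31 min 27 s.
Timecode: 03:31:27:16.

03:31:27:16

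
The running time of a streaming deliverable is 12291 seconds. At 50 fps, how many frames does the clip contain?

614550 frames

Frames = 12291 × 50 = 614550.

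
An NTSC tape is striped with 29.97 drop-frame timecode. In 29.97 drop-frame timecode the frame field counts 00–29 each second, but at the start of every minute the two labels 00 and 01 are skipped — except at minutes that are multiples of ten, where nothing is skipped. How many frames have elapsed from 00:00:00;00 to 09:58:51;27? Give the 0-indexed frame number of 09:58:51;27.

As if non-drop at 30 labels/s: (9 × 3600 + 58 × 60 + 51) × 30 + 27 = 1077957.
Minute boundaries passed: 598; those not divisible by 10: 598 − 59 = 539; dropped labels = 2 × 539 = 1078.
Actual frame index = 1077957 − 1078 = 1076879.

1076879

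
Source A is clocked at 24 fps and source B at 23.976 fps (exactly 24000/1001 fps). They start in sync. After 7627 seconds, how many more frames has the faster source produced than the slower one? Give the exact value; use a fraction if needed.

183048/1001 frames

A emits 24 × 7627 = 183048 frames; B emits 24000/1001 × 7627 = 183048000/1001.
Difference = 183048/1001 frames (≈ 182.8651); B is behind A.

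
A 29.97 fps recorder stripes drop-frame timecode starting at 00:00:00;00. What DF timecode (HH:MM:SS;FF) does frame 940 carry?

Each 10-minute DF block holds 10 × 60 × 30 − 9 × 2 = 17982 frames. 940 ÷ 17982 → 0 full blocks, remainder 940.
Within the partial block the first minute is 1800 frames and each further minute 1798, so 0 further minute boundaries passed. Total skipped labels = 18 × 0 + 2 × 0 = 0.
Non-drop label index = 940 + 0 = 940; at 30 labels/s that is 00:00:31:10, i.e. DF 00:00:31;10.

00:00:31;10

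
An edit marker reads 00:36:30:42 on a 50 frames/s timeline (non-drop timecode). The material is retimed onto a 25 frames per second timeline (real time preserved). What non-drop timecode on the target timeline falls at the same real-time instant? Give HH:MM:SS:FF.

Source frame index: (0×3600 + 36×60 + 30) × 50 + 42 = 109542.
Real time: 109542 / (50) = 54771/25 s.
Target frame: (54771/25) × (25) = 54771.
At 25 labels/s: frame 54771 → 00:36:30:21.

00:36:30:21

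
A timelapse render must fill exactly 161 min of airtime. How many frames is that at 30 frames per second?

289800 frames

161 min = 9660 s.
Frames = 9660 × 30 = 289800.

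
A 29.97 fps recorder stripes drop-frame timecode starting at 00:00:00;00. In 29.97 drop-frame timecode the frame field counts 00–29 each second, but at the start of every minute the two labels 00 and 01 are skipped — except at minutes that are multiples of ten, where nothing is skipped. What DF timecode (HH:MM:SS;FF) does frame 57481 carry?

Ten DF minutes hold 17982 frames, so frame 57481 lies in block 3 (frames 53946–71927) with 3535 frames into that block.
The block's first minute is 1800 frames and the rest 1798 each; 3535 frames reaches minute 1, so 3 × 18 + 1 × 2 = 56 labels have been skipped so far.
Adding those back, label number 57481 + 56 = 57537 at 30 labels/s is 1917 s + 27 f = 0 h 31 min 57 s frame 27, i.e. 00:31:57;27.

00:31:57;27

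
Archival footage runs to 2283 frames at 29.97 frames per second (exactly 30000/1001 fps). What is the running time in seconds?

76.1761 seconds

Running time = 2283 / (30000/1001) = 76.1761 s.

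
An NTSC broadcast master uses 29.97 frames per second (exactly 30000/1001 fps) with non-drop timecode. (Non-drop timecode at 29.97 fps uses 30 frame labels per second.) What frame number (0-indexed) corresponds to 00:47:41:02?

85832

Total seconds to the label: (0 × 3600 + 47 × 60 + 41) = 2861.
Frame index = 2861 × 30 + 2 = 85832.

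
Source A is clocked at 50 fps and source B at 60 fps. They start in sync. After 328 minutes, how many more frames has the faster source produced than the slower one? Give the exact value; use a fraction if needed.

196800 frames

328 min = 19680 s.
A emits 50 × 19680 = 984000 frames; B emits 60 × 19680 = 1180800.
Difference = 196800 frames; B is ahead of A.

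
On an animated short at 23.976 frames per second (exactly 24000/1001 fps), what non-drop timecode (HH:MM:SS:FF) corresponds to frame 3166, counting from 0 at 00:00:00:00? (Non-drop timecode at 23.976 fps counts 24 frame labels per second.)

3166 ÷ 24 = 131 full seconds, remainder 22 frames.
131 s = 0 h 2 min 11 s.
Timecode: 00:02:11:22.

00:02:11:22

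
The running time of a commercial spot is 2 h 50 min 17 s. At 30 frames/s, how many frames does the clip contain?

2 h 50 min 17 s = 10217 s.
Frames = 10217 × 30 = 306510.

306510 frames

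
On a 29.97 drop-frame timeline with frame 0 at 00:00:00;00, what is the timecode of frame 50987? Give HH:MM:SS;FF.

00:28:21;09

Ten DF minutes hold 17982 frames, so frame 50987 lies in block 2 (frames 35964–53945) with 15023 frames into that block.
The block's first minute is 1800 frames and the rest 1798 each; 15023 frames reaches minute 8, so 2 × 18 + 8 × 2 = 52 labels have been skipped so far.
Adding those back, label number 50987 + 52 = 51039 at 30 labels/s is 1701 s + 9 f = 0 h 28 min 21 s frame 9, i.e. 00:28:21;09.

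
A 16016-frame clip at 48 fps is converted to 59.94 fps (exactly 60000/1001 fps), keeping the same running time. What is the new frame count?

20000 frames

Target frames = source frames × (target rate / source rate) = 16016 × (60000/1001)/(48) = 16016 × 1250/1001 = 20000.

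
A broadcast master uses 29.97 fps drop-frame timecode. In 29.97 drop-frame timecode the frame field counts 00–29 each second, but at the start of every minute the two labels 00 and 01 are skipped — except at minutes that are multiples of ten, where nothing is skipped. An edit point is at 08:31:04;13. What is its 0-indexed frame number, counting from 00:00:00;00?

Complete 10-minute blocks: 51, each 17982 frames → 917082.
Remaining 1 whole minute in the current block: 1800 + 0 × 1798 = 1800 frames.
Within the current minute: 4 × 30 + 13 − 2 = 131 (labels ;00/;01 skipped at this minute). Total = 917082 + 1800 + 131 = 919013.

919013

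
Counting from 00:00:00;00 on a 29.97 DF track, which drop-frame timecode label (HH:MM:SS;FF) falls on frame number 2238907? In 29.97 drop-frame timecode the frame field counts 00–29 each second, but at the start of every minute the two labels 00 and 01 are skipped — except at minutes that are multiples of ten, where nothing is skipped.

20:45:04;29

Ten DF minutes hold 17982 frames, so frame 2238907 lies in block 124 (frames 2229768–2247749) with 9139 frames into that block.
The block's first minute is 1800 frames and the rest 1798 each; 9139 frames reaches minute 5, so 124 × 18 + 5 × 2 = 2242 labels have been skipped so far.
Adding those back, label number 2238907 + 2242 = 2241149 at 30 labels/s is 74704 s + 29 f = 20 h 45 min 4 s frame 29, i.e. 20:45:04;29.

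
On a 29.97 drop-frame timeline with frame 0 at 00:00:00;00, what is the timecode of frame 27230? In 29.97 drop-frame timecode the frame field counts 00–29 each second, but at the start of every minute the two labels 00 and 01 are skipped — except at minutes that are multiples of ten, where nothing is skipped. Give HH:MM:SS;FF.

Each 10-minute DF block holds 10 × 60 × 30 − 9 × 2 = 17982 frames. 27230 ÷ 17982 → 1 full block, remainder 9248.
Within the partial block the first minute is 1800 frames and each further minute 1798, so 5 further minute boundaries passed. Total skipped labels = 18 × 1 + 2 × 5 = 28.
Non-drop label index = 27230 + 28 = 27258; at 30 labels/s that is 00:15:08:18, i.e. DF 00:15:08;18.

00:15:08;18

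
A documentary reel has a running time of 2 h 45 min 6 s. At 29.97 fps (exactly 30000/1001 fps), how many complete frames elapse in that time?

2 h 45 min 6 s = 9906 s.
Frames = 9906 × 30000/1001 = 22860000/77 ≈ 296883.1169.
Complete frames: 296883.

296883 frames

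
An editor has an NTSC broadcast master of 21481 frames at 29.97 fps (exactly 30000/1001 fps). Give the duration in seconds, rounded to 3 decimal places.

Running time = 21481 × 1001/30000 = 21502481/30000 s ≈ 716.749 s.

716.749 seconds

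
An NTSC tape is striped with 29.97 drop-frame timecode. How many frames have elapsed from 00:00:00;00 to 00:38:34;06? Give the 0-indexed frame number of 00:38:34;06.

69356

Complete 10-minute blocks: 3, each 17982 frames → 53946.
Remaining 8 whole minutes in the current block: 1800 + 7 × 1798 = 14386 frames.
Within the current minute: 34 × 30 + 6 − 2 = 1024 (labels ;00/;01 skipped at this minute). Total = 53946 + 14386 + 1024 = 69356.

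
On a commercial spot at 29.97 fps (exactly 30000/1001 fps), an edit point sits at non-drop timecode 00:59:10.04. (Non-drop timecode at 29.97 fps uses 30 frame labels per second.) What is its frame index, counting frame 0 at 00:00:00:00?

106504

Total seconds to the label: (0 × 3600 + 59 × 60 + 10) = 3550.
Frame index = 3550 × 30 + 4 = 106504.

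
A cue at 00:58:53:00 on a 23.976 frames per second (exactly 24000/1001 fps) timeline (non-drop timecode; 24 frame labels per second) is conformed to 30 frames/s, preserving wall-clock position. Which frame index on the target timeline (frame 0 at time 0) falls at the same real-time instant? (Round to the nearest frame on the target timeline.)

frame 106096

Source frame index: (0×3600 + 58×60 + 53) × 24 + 0 = 84792.
Real time: 84792 / (24000/1001) = 3536533/1000 s.
Target frame: (3536533/1000) × (30) = 10609599/100 ≈ 106095.990 → 106096.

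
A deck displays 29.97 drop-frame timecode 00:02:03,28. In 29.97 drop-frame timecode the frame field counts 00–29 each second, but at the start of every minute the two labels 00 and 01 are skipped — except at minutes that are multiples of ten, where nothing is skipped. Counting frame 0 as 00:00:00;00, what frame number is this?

3714

Complete 10-minute blocks: 0, each 17982 frames → 0.
Remaining 2 whole minutes in the current block: 1800 + 1 × 1798 = 3598 frames.
Within the current minute: 3 × 30 + 28 − 2 = 116 (labels ;00/;01 skipped at this minute). Total = 0 + 3598 + 116 = 3714.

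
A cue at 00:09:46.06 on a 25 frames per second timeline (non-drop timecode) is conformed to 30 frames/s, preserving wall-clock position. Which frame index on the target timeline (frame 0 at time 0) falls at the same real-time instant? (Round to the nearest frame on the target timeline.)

frame 17587

Source frame index: (0×3600 + 9×60 + 46) × 25 + 6 = 14656.
Real time: 14656 / (25) = 14656/25 s.
Target frame: (14656/25) × (30) = 87936/5 ≈ 17587.200 → 17587.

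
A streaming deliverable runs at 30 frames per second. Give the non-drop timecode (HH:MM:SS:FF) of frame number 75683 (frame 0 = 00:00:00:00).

00:42:02:23

75683 ÷ 30 = 2522 full seconds, remainder 23 frames.
2522 s = 0 h 42 min 2 s.
Timecode: 00:42:02:23.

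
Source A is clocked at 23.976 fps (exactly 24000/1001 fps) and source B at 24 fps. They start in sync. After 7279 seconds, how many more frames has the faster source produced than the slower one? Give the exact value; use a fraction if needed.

A emits 24000/1001 × 7279 = 174696000/1001 frames; B emits 24 × 7279 = 174696.
Difference = 174696/1001 frames (≈ 174.5215); B is ahead of A.

174696/1001 frames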